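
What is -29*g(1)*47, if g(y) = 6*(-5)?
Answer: 40890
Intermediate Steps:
g(y) = -30
-29*g(1)*47 = -29*(-30)*47 = 870*47 = 40890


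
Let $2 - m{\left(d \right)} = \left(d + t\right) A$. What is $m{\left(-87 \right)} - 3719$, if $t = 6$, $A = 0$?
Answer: $-3717$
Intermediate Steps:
$m{\left(d \right)} = 2$ ($m{\left(d \right)} = 2 - \left(d + 6\right) 0 = 2 - \left(6 + d\right) 0 = 2 - 0 = 2 + 0 = 2$)
$m{\left(-87 \right)} - 3719 = 2 - 3719 = -3717$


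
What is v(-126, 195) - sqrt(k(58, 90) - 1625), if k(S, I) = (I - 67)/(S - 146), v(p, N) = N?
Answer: 195 - I*sqrt(3146506)/44 ≈ 195.0 - 40.315*I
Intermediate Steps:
k(S, I) = (-67 + I)/(-146 + S)
v(-126, 195) - sqrt(k(58, 90) - 1625) = 195 - sqrt((-67 + 90)/(-146 + 58) - 1625) = 195 - sqrt(23/(-88) - 1625) = 195 - sqrt(-1/88*23 - 1625) = 195 - sqrt(-23/88 - 1625) = 195 - sqrt(-143023/88) = 195 - I*sqrt(3146506)/44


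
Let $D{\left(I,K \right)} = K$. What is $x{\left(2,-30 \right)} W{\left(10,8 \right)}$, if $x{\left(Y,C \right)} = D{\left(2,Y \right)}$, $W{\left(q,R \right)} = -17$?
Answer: $-34$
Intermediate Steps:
$x{\left(Y,C \right)} = Y$
$x{\left(2,-30 \right)} W{\left(10,8 \right)} = 2 \left(-17\right) = -34$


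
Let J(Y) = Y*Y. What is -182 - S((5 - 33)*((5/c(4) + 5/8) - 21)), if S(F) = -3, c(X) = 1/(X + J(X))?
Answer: -179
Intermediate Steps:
J(Y) = Y**2
c(X) = 1/(X + X**2)
-182 - S((5 - 33)*((5/c(4) + 5/8) - 21)) = -182 - 1*(-3) = -182 + 3 = -179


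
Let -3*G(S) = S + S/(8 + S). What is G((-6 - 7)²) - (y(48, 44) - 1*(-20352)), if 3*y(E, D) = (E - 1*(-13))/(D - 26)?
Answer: -65025563/3186 ≈ -20410.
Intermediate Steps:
y(E, D) = (13 + E)/(3*(-26 + D)) (y(E, D) = ((E - 1*(-13))/(D - 26))/3 = ((E + 13)/(-26 + D))/3 = ((13 + E)/(-26 + D))/3 = (13 + E)/(3*(-26 + D)))
G(S) = -S/3 - S/(3*(8 + S)) (G(S) = -(S + S/(8 + S))/3 = -S/3 - S/(3*(8 + S)))
G((-6 - 7)²) - (y(48, 44) - 1*(-20352)) = -(-6 - 7)²*(9 + (-6 - 7)²)/(24 + 3*(-6 - 7)²) - ((13 + 48)/(3*(-26 + 44)) - 1*(-20352)) = -1*(-13)²*(9 + (-13)²)/(24 + 3*(-13)²) - ((⅓)*61/18 + 20352) = -1*169*(9 + 169)/(24 + 3*169) - ((⅓)*(1/18)*61 + 20352) = -1*169*178/(24 + 507) - (61/54 + 20352) = -1*169*178/531 - 1*1099069/54 = -1*169*1/531*178 - 1099069/54 = -30082/531 - 1099069/54 = -65025563/3186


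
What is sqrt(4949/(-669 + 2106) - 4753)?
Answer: 14*I*sqrt(50039214)/1437 ≈ 68.917*I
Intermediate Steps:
sqrt(4949/(-669 + 2106) - 4753) = sqrt(4949/1437 - 4753) = sqrt(-6825112/1437) = 14*I*sqrt(50039214)/1437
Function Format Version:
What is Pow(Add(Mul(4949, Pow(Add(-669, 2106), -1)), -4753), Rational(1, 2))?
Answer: Mul(Rational(14, 1437), I, Pow(50039214, Rational(1, 2))) ≈ Mul(68.917, I)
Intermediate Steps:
Pow(Add(Mul(4949, Pow(Add(-669, 2106), -1)), -4753), Rational(1, 2)) = Pow(Add(Mul(4949, Pow(1437, -1)), -4753), Rational(1, 2)) = Pow(Add(Mul(4949, Rational(1, 1437)), -4753), Rational(1, 2)) = Pow(Add(Rational(4949, 1437), -4753), Rational(1, 2)) = Pow(Rational(-6825112, 1437), Rational(1, 2)) = Mul(Rational(14, 1437), I, Pow(50039214, Rational(1, 2)))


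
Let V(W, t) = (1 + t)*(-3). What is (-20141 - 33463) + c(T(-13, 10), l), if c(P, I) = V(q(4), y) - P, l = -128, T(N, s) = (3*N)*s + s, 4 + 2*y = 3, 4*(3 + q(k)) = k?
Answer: -106451/2 ≈ -53226.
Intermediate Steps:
q(k) = -3 + k/4
y = -½ (y = -2 + (½)*3 = -2 + 3/2 = -½ ≈ -0.50000)
T(N, s) = s + 3*N*s (T(N, s) = 3*N*s + s = s + 3*N*s)
V(W, t) = -3 - 3*t
c(P, I) = -3/2 - P (c(P, I) = (-3 - 3*(-½)) - P = (-3 + 3/2) - P = -3/2 - P)
(-20141 - 33463) + c(T(-13, 10), l) = (-20141 - 33463) + (-3/2 - 10*(1 + 3*(-13))) = -53604 + (-3/2 - 10*(1 - 39)) = -53604 + (-3/2 - 10*(-38)) = -53604 + (-3/2 - 1*(-380)) = -53604 + (-3/2 + 380) = -53604 + 757/2 = -106451/2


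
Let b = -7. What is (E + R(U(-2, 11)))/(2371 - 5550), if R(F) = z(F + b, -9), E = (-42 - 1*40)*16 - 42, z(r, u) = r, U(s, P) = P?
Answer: 1350/3179 ≈ 0.42466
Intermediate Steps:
E = -1354 (E = (-42 - 40)*16 - 42 = -82*16 - 42 = -1312 - 42 = -1354)
R(F) = -7 + F (R(F) = F - 7 = -7 + F)
(E + R(U(-2, 11)))/(2371 - 5550) = (-1354 + (-7 + 11))/(2371 - 5550) = (-1354 + 4)/(-3179) = -1350*(-1/3179) = 1350/3179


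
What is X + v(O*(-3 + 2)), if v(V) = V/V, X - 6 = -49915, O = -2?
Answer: -49908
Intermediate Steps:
X = -49909 (X = 6 - 49915 = -49909)
v(V) = 1
X + v(O*(-3 + 2)) = -49909 + 1 = -49908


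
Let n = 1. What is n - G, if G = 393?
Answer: -392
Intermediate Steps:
n - G = 1 - 1*393 = 1 - 393 = -392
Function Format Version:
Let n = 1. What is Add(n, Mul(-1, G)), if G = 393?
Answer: -392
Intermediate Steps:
Add(n, Mul(-1, G)) = Add(1, Mul(-1, 393)) = Add(1, -393) = -392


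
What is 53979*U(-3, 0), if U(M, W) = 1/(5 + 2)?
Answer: 53979/7 ≈ 7711.3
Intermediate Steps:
U(M, W) = ⅐ (U(M, W) = 1/7 = ⅐)
53979*U(-3, 0) = 53979*(⅐) = 53979/7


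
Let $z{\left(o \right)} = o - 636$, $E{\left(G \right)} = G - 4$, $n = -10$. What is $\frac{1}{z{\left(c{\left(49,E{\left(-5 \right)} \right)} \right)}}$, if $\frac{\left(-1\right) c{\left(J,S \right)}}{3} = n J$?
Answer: $\frac{1}{834} \approx 0.001199$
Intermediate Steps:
$E{\left(G \right)} = -4 + G$ ($E{\left(G \right)} = G - 4 = -4 + G$)
$c{\left(J,S \right)} = 30 J$ ($c{\left(J,S \right)} = - 3 \left(- 10 J\right) = 30 J$)
$z{\left(o \right)} = -636 + o$ ($z{\left(o \right)} = o - 636 = -636 + o$)
$\frac{1}{z{\left(c{\left(49,E{\left(-5 \right)} \right)} \right)}} = \frac{1}{-636 + 30 \cdot 49} = \frac{1}{-636 + 1470} = \frac{1}{834}$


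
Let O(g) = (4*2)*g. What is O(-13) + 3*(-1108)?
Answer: -3428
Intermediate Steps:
O(g) = 8*g
O(-13) + 3*(-1108) = 8*(-13) + 3*(-1108) = -104 - 3324 = -3428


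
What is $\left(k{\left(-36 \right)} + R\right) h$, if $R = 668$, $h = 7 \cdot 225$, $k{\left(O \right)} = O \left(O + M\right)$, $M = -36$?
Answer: $5134500$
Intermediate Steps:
$k{\left(O \right)} = O \left(-36 + O\right)$ ($k{\left(O \right)} = O \left(O - 36\right) = O \left(-36 + O\right)$)
$h = 1575$
$\left(k{\left(-36 \right)} + R\right) h = \left(- 36 \left(-36 - 36\right) + 668\right) 1575 = \left(\left(-36\right) \left(-72\right) + 668\right) 1575 = \left(2592 + 668\right) 1575 = 3260 \cdot 1575 = 5134500$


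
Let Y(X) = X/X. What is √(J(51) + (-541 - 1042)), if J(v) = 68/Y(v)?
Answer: I*√1515 ≈ 38.923*I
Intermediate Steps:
Y(X) = 1
J(v) = 68 (J(v) = 68/1 = 68*1 = 68)
√(J(51) + (-541 - 1042)) = √(68 + (-541 - 1042)) = √(68 - 1583) = √(-1515) = I*√1515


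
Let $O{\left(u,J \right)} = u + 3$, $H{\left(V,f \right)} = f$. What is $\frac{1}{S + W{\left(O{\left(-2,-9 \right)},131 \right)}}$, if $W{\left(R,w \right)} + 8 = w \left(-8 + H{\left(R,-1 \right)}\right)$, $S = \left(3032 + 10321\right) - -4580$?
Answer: $\frac{1}{16746} \approx 5.9716 \cdot 10^{-5}$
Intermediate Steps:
$O{\left(u,J \right)} = 3 + u$
$S = 17933$ ($S = 13353 + 4580 = 17933$)
$W{\left(R,w \right)} = -8 - 9 w$ ($W{\left(R,w \right)} = -8 + w \left(-8 - 1\right) = -8 + w \left(-9\right) = -8 - 9 w$)
$\frac{1}{S + W{\left(O{\left(-2,-9 \right)},131 \right)}} = \frac{1}{17933 - 1187} = \frac{1}{16746}$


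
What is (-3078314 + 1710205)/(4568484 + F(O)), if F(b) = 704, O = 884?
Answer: -1368109/4569188 ≈ -0.29942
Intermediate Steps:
(-3078314 + 1710205)/(4568484 + F(O)) = (-3078314 + 1710205)/(4568484 + 704) = -1368109/4569188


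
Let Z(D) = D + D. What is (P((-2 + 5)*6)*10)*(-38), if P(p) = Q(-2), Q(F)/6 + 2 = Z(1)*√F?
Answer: 4560 - 4560*I*√2 ≈ 4560.0 - 6448.8*I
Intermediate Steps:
Z(D) = 2*D
Q(F) = -12 + 12*√F (Q(F) = -12 + 6*((2*1)*√F) = -12 + 6*(2*√F) = -12 + 12*√F)
P(p) = -12 + 12*I*√2 (P(p) = -12 + 12*√(-2) = -12 + 12*(I*√2) = -12 + 12*I*√2)
(P((-2 + 5)*6)*10)*(-38) = ((-12 + 12*I*√2)*10)*(-38) = (-120 + 120*I*√2)*(-38) = 4560 - 4560*I*√2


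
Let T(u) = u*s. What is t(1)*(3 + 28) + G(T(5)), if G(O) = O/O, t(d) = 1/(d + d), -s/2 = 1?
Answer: 33/2 ≈ 16.500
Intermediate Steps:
s = -2 (s = -2*1 = -2)
T(u) = -2*u (T(u) = u*(-2) = -2*u)
t(d) = 1/(2*d)
G(O) = 1
t(1)*(3 + 28) + G(T(5)) = ((½)/1)*(3 + 28) + 1 = ((½)*1)*31 + 1 = (½)*31 + 1 = 31/2 + 1 = 33/2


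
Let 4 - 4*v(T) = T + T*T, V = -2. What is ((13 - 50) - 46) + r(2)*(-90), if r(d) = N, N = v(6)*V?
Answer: -1793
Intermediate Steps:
v(T) = 1 - T/4 - T²/4 (v(T) = 1 - (T + T*T)/4 = 1 - (T + T²)/4 = 1 + (-T/4 - T²/4) = 1 - T/4 - T²/4)
N = 19 (N = (1 - ¼*6 - ¼*6²)*(-2) = (1 - 3/2 - ¼*36)*(-2) = (1 - 3/2 - 9)*(-2) = -19/2*(-2) = 19)
r(d) = 19
((13 - 50) - 46) + r(2)*(-90) = ((13 - 50) - 46) + 19*(-90) = (-37 - 46) - 1710 = -83 - 1710 = -1793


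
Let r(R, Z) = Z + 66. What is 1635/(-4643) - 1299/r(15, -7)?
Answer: -6127722/273937 ≈ -22.369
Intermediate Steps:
r(R, Z) = 66 + Z
1635/(-4643) - 1299/r(15, -7) = 1635/(-4643) - 1299/(66 - 7) = 1635*(-1/4643) - 1299/59 = -1635/4643 - 1299*1/59 = -1635/4643 - 1299/59 = -6127722/273937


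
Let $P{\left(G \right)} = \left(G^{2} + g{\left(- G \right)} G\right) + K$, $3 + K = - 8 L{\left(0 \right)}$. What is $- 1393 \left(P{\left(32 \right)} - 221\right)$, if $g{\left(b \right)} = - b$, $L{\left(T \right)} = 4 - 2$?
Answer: $-2518544$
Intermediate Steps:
$L{\left(T \right)} = 2$
$K = -19$ ($K = -3 - 16 = -19$)
$P{\left(G \right)} = -19 + 2 G^{2}$ ($P{\left(G \right)} = \left(G^{2} + - \left(-1\right) G G\right) - 19 = \left(G^{2} + G G\right) - 19 = \left(G^{2} + G^{2}\right) - 19 = 2 G^{2} - 19 = -19 + 2 G^{2}$)
$- 1393 \left(P{\left(32 \right)} - 221\right) = - 1393 \left(\left(-19 + 2 \cdot 32^{2}\right) - 221\right) = - 1393 \left(\left(-19 + 2 \cdot 1024\right) - 221\right) = - 1393 \left(\left(-19 + 2048\right) - 221\right) = - 1393 \left(2029 - 221\right) = \left(-1393\right) 1808 = -2518544$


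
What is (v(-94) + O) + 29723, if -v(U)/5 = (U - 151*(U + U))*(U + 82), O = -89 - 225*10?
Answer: 1725024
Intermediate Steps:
O = -2339 (O = -89 - 75*30 = -89 - 2250 = -2339)
v(U) = 1505*U*(82 + U) (v(U) = -5*(U - 151*(U + U))*(U + 82) = -5*(U - 302*U)*(82 + U) = -5*(-301*U)*(82 + U) = -(-1505)*U*(82 + U) = 1505*U*(82 + U))
(v(-94) + O) + 29723 = (1505*(-94)*(82 - 94) - 2339) + 29723 = (1505*(-94)*(-12) - 2339) + 29723 = (1697640 - 2339) + 29723 = 1695301 + 29723 = 1725024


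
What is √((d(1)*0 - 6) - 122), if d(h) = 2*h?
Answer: 8*I*√2 ≈ 11.314*I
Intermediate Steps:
√((d(1)*0 - 6) - 122) = √(((2*1)*0 - 6) - 122) = √((2*0 - 6) - 122) = √((0 - 6) - 122) = √(-6 - 122) = √(-128) = 8*I*√2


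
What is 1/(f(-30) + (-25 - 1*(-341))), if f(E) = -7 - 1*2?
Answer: 1/307 ≈ 0.0032573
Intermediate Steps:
f(E) = -9 (f(E) = -7 - 2 = -9)
1/(f(-30) + (-25 - 1*(-341))) = 1/(-9 + (-25 - 1*(-341))) = 1/(-9 + (-25 + 341)) = 1/(-9 + 316) = 1/307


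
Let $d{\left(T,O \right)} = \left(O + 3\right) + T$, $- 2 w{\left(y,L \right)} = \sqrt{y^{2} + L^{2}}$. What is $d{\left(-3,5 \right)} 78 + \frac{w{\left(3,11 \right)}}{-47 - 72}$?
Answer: $390 + \frac{\sqrt{130}}{238} \approx 390.05$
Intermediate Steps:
$w{\left(y,L \right)} = - \frac{\sqrt{L^{2} + y^{2}}}{2}$ ($w{\left(y,L \right)} = - \frac{\sqrt{y^{2} + L^{2}}}{2} = - \frac{\sqrt{L^{2} + y^{2}}}{2}$)
$d{\left(T,O \right)} = 3 + O + T$ ($d{\left(T,O \right)} = \left(3 + O\right) + T = 3 + O + T$)
$d{\left(-3,5 \right)} 78 + \frac{w{\left(3,11 \right)}}{-47 - 72} = \left(3 + 5 - 3\right) 78 + \frac{\left(- \frac{1}{2}\right) \sqrt{11^{2} + 3^{2}}}{-47 - 72} = 5 \cdot 78 + \frac{\left(- \frac{1}{2}\right) \sqrt{121 + 9}}{-119} = 390 + - \frac{\sqrt{130}}{2} \left(- \frac{1}{119}\right) = 390 + \frac{\sqrt{130}}{238}$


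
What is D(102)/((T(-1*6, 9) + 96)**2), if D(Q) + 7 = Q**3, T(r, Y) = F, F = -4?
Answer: 1061201/8464 ≈ 125.38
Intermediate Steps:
T(r, Y) = -4
D(Q) = -7 + Q**3
D(102)/((T(-1*6, 9) + 96)**2) = (-7 + 102**3)/((-4 + 96)**2) = (-7 + 1061208)/(92**2) = 1061201/8464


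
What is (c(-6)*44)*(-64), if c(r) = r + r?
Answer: 33792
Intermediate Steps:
c(r) = 2*r
(c(-6)*44)*(-64) = ((2*(-6))*44)*(-64) = -12*44*(-64) = -528*(-64) = 33792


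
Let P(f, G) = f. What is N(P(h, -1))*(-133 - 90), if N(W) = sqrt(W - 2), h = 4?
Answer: -223*sqrt(2) ≈ -315.37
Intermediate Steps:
N(W) = sqrt(-2 + W)
N(P(h, -1))*(-133 - 90) = sqrt(-2 + 4)*(-133 - 90) = sqrt(2)*(-223) = -223*sqrt(2)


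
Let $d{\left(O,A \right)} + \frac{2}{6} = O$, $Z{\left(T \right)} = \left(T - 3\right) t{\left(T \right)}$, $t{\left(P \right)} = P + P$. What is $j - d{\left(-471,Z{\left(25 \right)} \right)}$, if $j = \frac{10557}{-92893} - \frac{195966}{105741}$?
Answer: $\frac{1536799338673}{3274199571} \approx 469.37$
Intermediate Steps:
$t{\left(P \right)} = 2 P$
$Z{\left(T \right)} = 2 T \left(-3 + T\right)$ ($Z{\left(T \right)} = \left(T - 3\right) 2 T = \left(-3 + T\right) 2 T = 2 T \left(-3 + T\right)$)
$j = - \frac{2146686375}{1091399857}$ ($j = 10557 \left(- \frac{1}{92893}\right) - \frac{21774}{11749} = - \frac{10557}{92893} - \frac{21774}{11749} = - \frac{2146686375}{1091399857} \approx -1.9669$)
$d{\left(O,A \right)} = - \frac{1}{3} + O$
$j - d{\left(-471,Z{\left(25 \right)} \right)} = - \frac{2146686375}{1091399857} - \left(- \frac{1}{3} - 471\right) = - \frac{2146686375}{1091399857} - - \frac{1414}{3} = - \frac{2146686375}{1091399857} + \frac{1414}{3} = \frac{1536799338673}{3274199571}$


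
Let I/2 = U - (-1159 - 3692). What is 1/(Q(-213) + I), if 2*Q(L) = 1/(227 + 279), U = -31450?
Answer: -1012/53836375 ≈ -1.8798e-5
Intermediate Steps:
I = -53198 (I = 2*(-31450 - (-1159 - 3692)) = 2*(-31450 - 1*(-4851)) = 2*(-31450 + 4851) = 2*(-26599) = -53198)
Q(L) = 1/1012 (Q(L) = 1/(2*(227 + 279)) = (½)/506 = (½)*(1/506) = 1/1012)
1/(Q(-213) + I) = 1/(1/1012 - 53198) = 1/(-53836375/1012) = -1012/53836375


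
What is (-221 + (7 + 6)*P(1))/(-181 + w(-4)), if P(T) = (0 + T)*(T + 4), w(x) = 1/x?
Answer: 624/725 ≈ 0.86069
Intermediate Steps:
P(T) = T*(4 + T)
(-221 + (7 + 6)*P(1))/(-181 + w(-4)) = (-221 + (7 + 6)*(1*(4 + 1)))/(-181 + 1/(-4)) = (-221 + 13*(1*5))/(-181 - ¼) = (-221 + 13*5)/(-725/4) = (-221 + 65)*(-4/725) = -156*(-4/725) = 624/725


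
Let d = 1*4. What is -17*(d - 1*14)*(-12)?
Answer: -2040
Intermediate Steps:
d = 4
-17*(d - 1*14)*(-12) = -17*(4 - 1*14)*(-12) = -17*(4 - 14)*(-12) = -17*(-10)*(-12) = 170*(-12) = -2040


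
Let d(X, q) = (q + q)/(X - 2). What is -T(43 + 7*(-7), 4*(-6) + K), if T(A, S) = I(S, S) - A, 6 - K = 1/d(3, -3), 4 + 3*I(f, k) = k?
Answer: 23/18 ≈ 1.2778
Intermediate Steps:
d(X, q) = 2*q/(-2 + X) (d(X, q) = (2*q)/(-2 + X) = 2*q/(-2 + X))
I(f, k) = -4/3 + k/3
K = 37/6 (K = 6 - 1/(2*(-3)/(-2 + 3)) = 6 - 1/(2*(-3)/1) = 6 - 1/(2*(-3)*1) = 6 - 1/(-6) = 6 - 1*(-1/6) = 6 + 1/6 = 37/6 ≈ 6.1667)
T(A, S) = -4/3 - A + S/3 (T(A, S) = (-4/3 + S/3) - A = -4/3 - A + S/3)
-T(43 + 7*(-7), 4*(-6) + K) = -(-4/3 - (43 + 7*(-7)) + (4*(-6) + 37/6)/3) = -(-4/3 - (43 - 49) + (-24 + 37/6)/3) = -(-4/3 - 1*(-6) + (1/3)*(-107/6)) = -(-4/3 + 6 - 107/18) = -1*(-23/18) = 23/18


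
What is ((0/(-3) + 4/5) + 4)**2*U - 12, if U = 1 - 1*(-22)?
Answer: 12948/25 ≈ 517.92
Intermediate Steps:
U = 23 (U = 1 + 22 = 23)
((0/(-3) + 4/5) + 4)**2*U - 12 = ((0/(-3) + 4/5) + 4)**2*23 - 12 = ((0*(-1/3) + 4*(1/5)) + 4)**2*23 - 12 = ((0 + 4/5) + 4)**2*23 - 12 = (4/5 + 4)**2*23 - 12 = (24/5)**2*23 - 12 = (576/25)*23 - 12 = 13248/25 - 12 = 12948/25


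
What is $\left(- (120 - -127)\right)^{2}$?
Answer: $61009$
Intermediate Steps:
$\left(- (120 - -127)\right)^{2} = \left(- (120 + 127)\right)^{2} = \left(\left(-1\right) 247\right)^{2} = \left(-247\right)^{2} = 61009$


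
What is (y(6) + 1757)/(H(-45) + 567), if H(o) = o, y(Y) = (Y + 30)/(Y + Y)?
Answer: 880/261 ≈ 3.3716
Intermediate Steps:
y(Y) = (30 + Y)/(2*Y) (y(Y) = (30 + Y)/((2*Y)) = (30 + Y)*(1/(2*Y)) = (30 + Y)/(2*Y))
(y(6) + 1757)/(H(-45) + 567) = ((½)*(30 + 6)/6 + 1757)/(-45 + 567) = ((½)*(⅙)*36 + 1757)/522 = (3 + 1757)*(1/522) = 1760*(1/522) = 880/261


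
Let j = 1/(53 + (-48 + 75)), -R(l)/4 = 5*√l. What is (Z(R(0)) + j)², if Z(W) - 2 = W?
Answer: 25921/6400 ≈ 4.0502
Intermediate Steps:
R(l) = -20*√l
Z(W) = 2 + W
j = 1/80 (j = 1/(53 + 27) = 1/80 ≈ 0.012500)
(Z(R(0)) + j)² = ((2 - 20*√0) + 1/80)² = ((2 - 20*0) + 1/80)² = ((2 + 0) + 1/80)² = (2 + 1/80)² = (161/80)² = 25921/6400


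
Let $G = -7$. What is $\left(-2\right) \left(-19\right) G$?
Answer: $-266$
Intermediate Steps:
$\left(-2\right) \left(-19\right) G = \left(-2\right) \left(-19\right) \left(-7\right) = 38 \left(-7\right) = -266$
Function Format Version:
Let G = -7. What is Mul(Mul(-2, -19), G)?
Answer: -266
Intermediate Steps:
Mul(Mul(-2, -19), G) = Mul(Mul(-2, -19), -7) = Mul(38, -7) = -266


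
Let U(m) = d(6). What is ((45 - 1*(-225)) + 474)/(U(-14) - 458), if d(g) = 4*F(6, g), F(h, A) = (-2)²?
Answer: -372/221 ≈ -1.6833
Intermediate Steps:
F(h, A) = 4
d(g) = 16 (d(g) = 4*4 = 16)
U(m) = 16
((45 - 1*(-225)) + 474)/(U(-14) - 458) = ((45 - 1*(-225)) + 474)/(16 - 458) = ((45 + 225) + 474)/(-442) = (270 + 474)*(-1/442) = 744*(-1/442) = -372/221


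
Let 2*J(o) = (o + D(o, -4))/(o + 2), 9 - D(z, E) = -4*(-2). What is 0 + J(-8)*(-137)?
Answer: -959/12 ≈ -79.917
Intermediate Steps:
D(z, E) = 1 (D(z, E) = 9 - (-4)*(-2) = 9 - 1*8 = 9 - 8 = 1)
J(o) = (1 + o)/(2*(2 + o)) (J(o) = ((o + 1)/(o + 2))/2 = ((1 + o)/(2 + o))/2 = (1 + o)/(2*(2 + o)))
0 + J(-8)*(-137) = 0 + ((1 - 8)/(2*(2 - 8)))*(-137) = 0 + ((½)*(-7)/(-6))*(-137) = 0 + ((½)*(-⅙)*(-7))*(-137) = 0 + (7/12)*(-137) = 0 - 959/12 = -959/12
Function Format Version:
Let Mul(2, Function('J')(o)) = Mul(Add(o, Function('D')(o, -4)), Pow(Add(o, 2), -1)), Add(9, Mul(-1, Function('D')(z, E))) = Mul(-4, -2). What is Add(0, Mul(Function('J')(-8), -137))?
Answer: Rational(-959, 12) ≈ -79.917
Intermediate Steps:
Function('D')(z, E) = 1 (Function('D')(z, E) = Add(9, Mul(-1, Mul(-4, -2))) = Add(9, Mul(-1, 8)) = Add(9, -8) = 1)
Function('J')(o) = Mul(Rational(1, 2), Pow(Add(2, o), -1), Add(1, o)) (Function('J')(o) = Mul(Rational(1, 2), Mul(Add(o, 1), Pow(Add(o, 2), -1))) = Mul(Rational(1, 2), Mul(Add(1, o), Pow(Add(2, o), -1))) = Mul(Rational(1, 2), Mul(Pow(Add(2, o), -1), Add(1, o))) = Mul(Rational(1, 2), Pow(Add(2, o), -1), Add(1, o)))
Add(0, Mul(Function('J')(-8), -137)) = Add(0, Mul(Mul(Rational(1, 2), Pow(Add(2, -8), -1), Add(1, -8)), -137)) = Add(0, Mul(Mul(Rational(1, 2), Pow(-6, -1), -7), -137)) = Add(0, Mul(Mul(Rational(1, 2), Rational(-1, 6), -7), -137)) = Add(0, Mul(Rational(7, 12), -137)) = Add(0, Rational(-959, 12)) = Rational(-959, 12)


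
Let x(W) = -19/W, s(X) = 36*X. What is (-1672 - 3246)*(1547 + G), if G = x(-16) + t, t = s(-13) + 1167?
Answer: -88413345/8 ≈ -1.1052e+7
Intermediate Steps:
t = 699 (t = 36*(-13) + 1167 = -468 + 1167 = 699)
G = 11203/16 (G = -19/(-16) + 699 = -19*(-1/16) + 699 = 19/16 + 699 = 11203/16 ≈ 700.19)
(-1672 - 3246)*(1547 + G) = (-1672 - 3246)*(1547 + 11203/16) = -4918*35955/16 = -88413345/8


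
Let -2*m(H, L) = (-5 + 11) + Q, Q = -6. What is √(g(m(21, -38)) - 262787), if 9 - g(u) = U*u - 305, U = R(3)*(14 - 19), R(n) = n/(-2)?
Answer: I*√262473 ≈ 512.32*I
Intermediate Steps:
R(n) = -n/2 (R(n) = n*(-½) = -n/2)
U = 15/2 (U = (-½*3)*(14 - 19) = -3/2*(-5) = 15/2 ≈ 7.5000)
m(H, L) = 0 (m(H, L) = -((-5 + 11) - 6)/2 = -(6 - 6)/2 = -½*0 = 0)
g(u) = 314 - 15*u/2 (g(u) = 9 - (15*u/2 - 305) = 9 - (-305 + 15*u/2) = 9 + (305 - 15*u/2) = 314 - 15*u/2)
√(g(m(21, -38)) - 262787) = √((314 - 15/2*0) - 262787) = √((314 + 0) - 262787) = √(314 - 262787) = √(-262473) = I*√262473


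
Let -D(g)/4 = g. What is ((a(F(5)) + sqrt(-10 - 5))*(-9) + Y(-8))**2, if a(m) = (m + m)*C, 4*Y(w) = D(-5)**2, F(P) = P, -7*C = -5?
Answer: 2965/49 - 4500*I*sqrt(15)/7 ≈ 60.51 - 2489.8*I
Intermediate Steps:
C = 5/7 (C = -1/7*(-5) = 5/7 ≈ 0.71429)
D(g) = -4*g
Y(w) = 100 (Y(w) = (-4*(-5))**2/4 = (1/4)*20**2 = (1/4)*400 = 100)
a(m) = 10*m/7 (a(m) = (m + m)*(5/7) = (2*m)*(5/7) = 10*m/7)
((a(F(5)) + sqrt(-10 - 5))*(-9) + Y(-8))**2 = (((10/7)*5 + sqrt(-10 - 5))*(-9) + 100)**2 = ((50/7 + sqrt(-15))*(-9) + 100)**2 = ((50/7 + I*sqrt(15))*(-9) + 100)**2 = ((-450/7 - 9*I*sqrt(15)) + 100)**2 = (250/7 - 9*I*sqrt(15))**2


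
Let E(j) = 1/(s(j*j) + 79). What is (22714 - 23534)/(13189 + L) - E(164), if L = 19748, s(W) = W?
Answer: -22152437/888475575 ≈ -0.024933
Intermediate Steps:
E(j) = 1/(79 + j²) (E(j) = 1/(j*j + 79) = 1/(j² + 79) = 1/(79 + j²))
(22714 - 23534)/(13189 + L) - E(164) = (22714 - 23534)/(13189 + 19748) - 1/(79 + 164²) = -820/32937 - 1/(79 + 26896) = -820*1/32937 - 1/26975 = -820/32937 - 1*1/26975 = -820/32937 - 1/26975 = -22152437/888475575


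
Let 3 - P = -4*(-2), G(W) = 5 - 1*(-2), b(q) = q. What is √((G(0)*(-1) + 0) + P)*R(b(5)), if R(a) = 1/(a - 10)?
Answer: -2*I*√3/5 ≈ -0.69282*I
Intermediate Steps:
R(a) = 1/(-10 + a)
G(W) = 7 (G(W) = 5 + 2 = 7)
P = -5 (P = 3 - (-4)*(-2) = 3 - 1*8 = 3 - 8 = -5)
√((G(0)*(-1) + 0) + P)*R(b(5)) = √((7*(-1) + 0) - 5)/(-10 + 5) = √((-7 + 0) - 5)/(-5) = √(-7 - 5)*(-⅕) = √(-12)*(-⅕) = (2*I*√3)*(-⅕) = -2*I*√3/5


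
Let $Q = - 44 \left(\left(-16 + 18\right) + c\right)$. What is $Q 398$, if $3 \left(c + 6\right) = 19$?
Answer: $- \frac{122584}{3} \approx -40861.0$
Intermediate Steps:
$c = \frac{1}{3}$ ($c = -6 + \frac{1}{3} \cdot 19 = -6 + \frac{19}{3} = \frac{1}{3} \approx 0.33333$)
$Q = - \frac{308}{3}$ ($Q = - 44 \left(\left(-16 + 18\right) + \frac{1}{3}\right) = - 44 \left(2 + \frac{1}{3}\right) = \left(-44\right) \frac{7}{3} = - \frac{308}{3} \approx -102.67$)
$Q 398 = \left(- \frac{308}{3}\right) 398 = - \frac{122584}{3}$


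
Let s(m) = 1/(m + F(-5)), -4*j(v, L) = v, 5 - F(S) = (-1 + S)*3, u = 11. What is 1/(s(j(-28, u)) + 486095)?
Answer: 30/14582851 ≈ 2.0572e-6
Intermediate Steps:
F(S) = 8 - 3*S (F(S) = 5 - (-1 + S)*3 = 5 - (-3 + 3*S) = 5 + (3 - 3*S) = 8 - 3*S)
j(v, L) = -v/4
s(m) = 1/(23 + m) (s(m) = 1/(m + (8 - 3*(-5))) = 1/(m + (8 + 15)) = 1/(m + 23) = 1/(23 + m))
1/(s(j(-28, u)) + 486095) = 1/(1/(23 - ¼*(-28)) + 486095) = 1/(1/(23 + 7) + 486095) = 1/(1/30 + 486095) = 1/(14582851/30) = 30/14582851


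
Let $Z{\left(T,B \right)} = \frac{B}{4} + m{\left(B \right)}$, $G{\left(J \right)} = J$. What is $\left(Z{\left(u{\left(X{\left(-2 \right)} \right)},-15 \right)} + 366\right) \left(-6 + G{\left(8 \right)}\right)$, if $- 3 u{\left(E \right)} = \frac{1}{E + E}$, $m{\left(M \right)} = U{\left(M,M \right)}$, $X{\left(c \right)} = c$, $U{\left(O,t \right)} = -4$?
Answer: $\frac{1433}{2} \approx 716.5$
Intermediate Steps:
$m{\left(M \right)} = -4$
$u{\left(E \right)} = - \frac{1}{6 E}$ ($u{\left(E \right)} = - \frac{1}{3 \left(E + E\right)} = - \frac{1}{3 \cdot 2 E} = - \frac{\frac{1}{2} \frac{1}{E}}{3} = - \frac{1}{6 E}$)
$Z{\left(T,B \right)} = -4 + \frac{B}{4}$ ($Z{\left(T,B \right)} = \frac{B}{4} - 4 = -4 + \frac{B}{4}$)
$\left(Z{\left(u{\left(X{\left(-2 \right)} \right)},-15 \right)} + 366\right) \left(-6 + G{\left(8 \right)}\right) = \left(\left(-4 + \frac{1}{4} \left(-15\right)\right) + 366\right) \left(-6 + 8\right) = \left(\left(-4 - \frac{15}{4}\right) + 366\right) 2 = \left(- \frac{31}{4} + 366\right) 2 = \frac{1433}{4} \cdot 2 = \frac{1433}{2}$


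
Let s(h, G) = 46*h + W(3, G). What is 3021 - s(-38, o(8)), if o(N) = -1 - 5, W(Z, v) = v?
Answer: 4775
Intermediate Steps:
o(N) = -6
s(h, G) = G + 46*h (s(h, G) = 46*h + G = G + 46*h)
3021 - s(-38, o(8)) = 3021 - (-6 + 46*(-38)) = 3021 - (-6 - 1748) = 3021 - 1*(-1754) = 3021 + 1754 = 4775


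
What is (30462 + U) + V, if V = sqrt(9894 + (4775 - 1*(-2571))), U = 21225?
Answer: 51687 + 2*sqrt(4310) ≈ 51818.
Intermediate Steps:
V = 2*sqrt(4310) (V = sqrt(9894 + (4775 + 2571)) = sqrt(9894 + 7346) = sqrt(17240) = 2*sqrt(4310) ≈ 131.30)
(30462 + U) + V = (30462 + 21225) + 2*sqrt(4310) = 51687 + 2*sqrt(4310)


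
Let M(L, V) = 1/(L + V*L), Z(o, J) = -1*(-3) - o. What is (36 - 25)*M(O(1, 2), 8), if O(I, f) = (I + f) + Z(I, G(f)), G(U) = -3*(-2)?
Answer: 11/45 ≈ 0.24444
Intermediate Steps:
G(U) = 6
Z(o, J) = 3 - o
O(I, f) = 3 + f (O(I, f) = (I + f) + (3 - I) = 3 + f)
M(L, V) = 1/(L + L*V)
(36 - 25)*M(O(1, 2), 8) = (36 - 25)*(1/((3 + 2)*(1 + 8))) = 11*(1/(5*9)) = 11*((⅕)*(⅑)) = 11*(1/45) = 11/45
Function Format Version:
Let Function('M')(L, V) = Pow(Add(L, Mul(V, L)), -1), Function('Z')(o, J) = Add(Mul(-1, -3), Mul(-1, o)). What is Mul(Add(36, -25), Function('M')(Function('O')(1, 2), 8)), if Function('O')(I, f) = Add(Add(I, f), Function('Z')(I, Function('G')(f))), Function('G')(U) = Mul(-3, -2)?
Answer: Rational(11, 45) ≈ 0.24444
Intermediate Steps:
Function('G')(U) = 6
Function('Z')(o, J) = Add(3, Mul(-1, o))
Function('O')(I, f) = Add(3, f) (Function('O')(I, f) = Add(Add(I, f), Add(3, Mul(-1, I))) = Add(3, f))
Function('M')(L, V) = Pow(Add(L, Mul(L, V)), -1)
Mul(Add(36, -25), Function('M')(Function('O')(1, 2), 8)) = Mul(Add(36, -25), Mul(Pow(Add(3, 2), -1), Pow(Add(1, 8), -1))) = Mul(11, Mul(Pow(5, -1), Pow(9, -1))) = Mul(11, Mul(Rational(1, 5), Rational(1, 9))) = Mul(11, Rational(1, 45)) = Rational(11, 45)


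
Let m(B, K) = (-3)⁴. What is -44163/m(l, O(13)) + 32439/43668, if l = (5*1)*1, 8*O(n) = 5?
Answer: -23776325/43668 ≈ -544.48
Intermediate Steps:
O(n) = 5/8 (O(n) = (⅛)*5 = 5/8)
l = 5 (l = 5*1 = 5)
m(B, K) = 81
-44163/m(l, O(13)) + 32439/43668 = -44163/81 + 32439/43668 = -44163*1/81 + 32439*(1/43668) = -4907/9 + 10813/14556 = -23776325/43668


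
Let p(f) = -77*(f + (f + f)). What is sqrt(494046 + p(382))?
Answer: 2*sqrt(101451) ≈ 637.03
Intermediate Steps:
p(f) = -231*f (p(f) = -77*(f + 2*f) = -231*f)
sqrt(494046 + p(382)) = sqrt(494046 - 231*382) = sqrt(494046 - 88242) = sqrt(405804) = 2*sqrt(101451)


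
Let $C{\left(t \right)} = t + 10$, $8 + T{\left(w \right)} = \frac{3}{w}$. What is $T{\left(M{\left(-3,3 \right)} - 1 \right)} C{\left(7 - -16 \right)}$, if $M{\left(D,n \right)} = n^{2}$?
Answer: $- \frac{2013}{8} \approx -251.63$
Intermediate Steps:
$T{\left(w \right)} = -8 + \frac{3}{w}$
$C{\left(t \right)} = 10 + t$
$T{\left(M{\left(-3,3 \right)} - 1 \right)} C{\left(7 - -16 \right)} = \left(-8 + \frac{3}{3^{2} - 1}\right) \left(10 + \left(7 - -16\right)\right) = \left(-8 + \frac{3}{9 - 1}\right) \left(10 + \left(7 + 16\right)\right) = \left(-8 + \frac{3}{8}\right) \left(10 + 23\right) = \left(-8 + 3 \cdot \frac{1}{8}\right) 33 = \left(-8 + \frac{3}{8}\right) 33 = \left(- \frac{61}{8}\right) 33 = - \frac{2013}{8}$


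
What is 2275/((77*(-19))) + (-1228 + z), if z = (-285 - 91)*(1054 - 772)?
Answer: -22417665/209 ≈ -1.0726e+5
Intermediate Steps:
z = -106032 (z = -376*282 = -106032)
2275/((77*(-19))) + (-1228 + z) = 2275/((77*(-19))) + (-1228 - 106032) = 2275/(-1463) - 107260 = 2275*(-1/1463) - 107260 = -325/209 - 107260 = -22417665/209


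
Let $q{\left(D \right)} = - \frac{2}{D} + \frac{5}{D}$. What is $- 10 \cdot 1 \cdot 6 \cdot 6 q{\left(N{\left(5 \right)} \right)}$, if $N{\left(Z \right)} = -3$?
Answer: $360$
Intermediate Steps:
$q{\left(D \right)} = \frac{3}{D}$
$- 10 \cdot 1 \cdot 6 \cdot 6 q{\left(N{\left(5 \right)} \right)} = - 10 \cdot 1 \cdot 6 \cdot 6 \frac{3}{-3} = - 10 \cdot 6 \cdot 6 \cdot 3 \left(- \frac{1}{3}\right) = \left(-10\right) 36 \left(-1\right) = \left(-360\right) \left(-1\right) = 360$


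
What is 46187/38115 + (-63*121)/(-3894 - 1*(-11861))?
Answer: 77421184/303662205 ≈ 0.25496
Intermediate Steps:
46187/38115 + (-63*121)/(-3894 - 1*(-11861)) = 46187*(1/38115) - 7623/(-3894 + 11861) = 46187/38115 - 7623/7967 = 77421184/303662205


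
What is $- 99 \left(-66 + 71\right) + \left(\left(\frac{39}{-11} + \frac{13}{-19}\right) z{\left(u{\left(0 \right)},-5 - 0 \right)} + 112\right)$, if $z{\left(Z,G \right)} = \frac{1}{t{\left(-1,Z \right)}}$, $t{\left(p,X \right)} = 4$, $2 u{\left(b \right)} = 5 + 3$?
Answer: $- \frac{80268}{209} \approx -384.06$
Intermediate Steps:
$u{\left(b \right)} = 4$ ($u{\left(b \right)} = \frac{5 + 3}{2} = \frac{1}{2} \cdot 8 = 4$)
$z{\left(Z,G \right)} = \frac{1}{4}$
$- 99 \left(-66 + 71\right) + \left(\left(\frac{39}{-11} + \frac{13}{-19}\right) z{\left(u{\left(0 \right)},-5 - 0 \right)} + 112\right) = - 99 \left(-66 + 71\right) + \left(\left(\frac{39}{-11} + \frac{13}{-19}\right) \frac{1}{4} + 112\right) = \left(-99\right) 5 + \left(\left(39 \left(- \frac{1}{11}\right) + 13 \left(- \frac{1}{19}\right)\right) \frac{1}{4} + 112\right) = -495 + \left(\left(- \frac{39}{11} - \frac{13}{19}\right) \frac{1}{4} + 112\right) = -495 + \left(\left(- \frac{884}{209}\right) \frac{1}{4} + 112\right) = -495 + \left(- \frac{221}{209} + 112\right) = -495 + \frac{23187}{209} = - \frac{80268}{209}$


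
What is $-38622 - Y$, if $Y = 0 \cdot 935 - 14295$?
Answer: $-24327$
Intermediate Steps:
$Y = -14295$ ($Y = 0 - 14295 = -14295$)
$-38622 - Y = -38622 - -14295 = -38622 + 14295 = -24327$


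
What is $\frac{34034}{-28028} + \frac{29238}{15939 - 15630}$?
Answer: $\frac{134693}{1442} \approx 93.407$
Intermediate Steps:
$\frac{34034}{-28028} + \frac{29238}{15939 - 15630} = 34034 \left(- \frac{1}{28028}\right) + \frac{29238}{15939 - 15630} = - \frac{17}{14} + \frac{29238}{309} = - \frac{17}{14} + 29238 \cdot \frac{1}{309} = - \frac{17}{14} + \frac{9746}{103} = \frac{134693}{1442}$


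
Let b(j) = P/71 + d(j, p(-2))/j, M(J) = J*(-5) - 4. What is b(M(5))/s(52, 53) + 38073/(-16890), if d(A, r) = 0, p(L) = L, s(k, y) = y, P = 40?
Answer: -47531033/21185690 ≈ -2.2435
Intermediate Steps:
M(J) = -4 - 5*J (M(J) = -5*J - 4 = -4 - 5*J)
b(j) = 40/71 (b(j) = 40/71 + 0/j = 40*(1/71) + 0 = 40/71 + 0 = 40/71)
b(M(5))/s(52, 53) + 38073/(-16890) = (40/71)/53 + 38073/(-16890) = (40/71)*(1/53) + 38073*(-1/16890) = 40/3763 - 12691/5630 = -47531033/21185690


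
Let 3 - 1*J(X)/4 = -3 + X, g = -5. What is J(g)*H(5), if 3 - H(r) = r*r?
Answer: -968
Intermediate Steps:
H(r) = 3 - r² (H(r) = 3 - r*r = 3 - r²)
J(X) = 24 - 4*X (J(X) = 12 - 4*(-3 + X) = 12 + (12 - 4*X) = 24 - 4*X)
J(g)*H(5) = (24 - 4*(-5))*(3 - 1*5²) = (24 + 20)*(3 - 1*25) = 44*(3 - 25) = 44*(-22) = -968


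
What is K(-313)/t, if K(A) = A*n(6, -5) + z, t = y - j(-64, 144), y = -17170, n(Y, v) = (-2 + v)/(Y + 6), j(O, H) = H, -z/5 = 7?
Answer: -161/18888 ≈ -0.0085239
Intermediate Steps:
z = -35 (z = -5*7 = -35)
n(Y, v) = (-2 + v)/(6 + Y)
t = -17314 (t = -17170 - 1*144 = -17170 - 144 = -17314)
K(A) = -35 - 7*A/12 (K(A) = A*((-2 - 5)/(6 + 6)) - 35 = A*(-7/12) - 35 = -7*A/12 - 35 = -35 - 7*A/12)
K(-313)/t = (-35 - 7/12*(-313))/(-17314) = (-35 + 2191/12)*(-1/17314) = (1771/12)*(-1/17314) = -161/18888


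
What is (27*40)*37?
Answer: 39960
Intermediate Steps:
(27*40)*37 = 1080*37 = 39960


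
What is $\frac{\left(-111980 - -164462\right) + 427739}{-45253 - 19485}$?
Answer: $- \frac{480221}{64738} \approx -7.4179$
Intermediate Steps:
$\frac{\left(-111980 - -164462\right) + 427739}{-45253 - 19485} = \frac{\left(-111980 + 164462\right) + 427739}{-64738} = \left(52482 + 427739\right) \left(- \frac{1}{64738}\right) = 480221 \left(- \frac{1}{64738}\right) = - \frac{480221}{64738}$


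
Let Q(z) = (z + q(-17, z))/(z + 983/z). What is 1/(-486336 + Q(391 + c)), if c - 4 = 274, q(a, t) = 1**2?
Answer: -224272/109071323277 ≈ -2.0562e-6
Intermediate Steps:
q(a, t) = 1
c = 278 (c = 4 + 274 = 278)
Q(z) = (1 + z)/(z + 983/z) (Q(z) = (z + 1)/(z + 983/z) = (1 + z)/(z + 983/z))
1/(-486336 + Q(391 + c)) = 1/(-486336 + (391 + 278)*(1 + (391 + 278))/(983 + (391 + 278)**2)) = 1/(-486336 + 669*(1 + 669)/(983 + 669**2)) = 1/(-486336 + 669*670/(983 + 447561)) = 1/(-486336 + 669*670/448544) = 1/(-486336 + 669*(1/448544)*670) = 1/(-486336 + 224115/224272) = 1/(-109071323277/224272) = -224272/109071323277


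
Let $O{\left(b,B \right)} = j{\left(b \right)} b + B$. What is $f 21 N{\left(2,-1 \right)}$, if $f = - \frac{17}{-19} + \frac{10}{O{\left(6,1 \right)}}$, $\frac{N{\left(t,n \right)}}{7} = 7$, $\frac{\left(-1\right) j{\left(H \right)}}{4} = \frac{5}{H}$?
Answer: $\frac{7203}{19} \approx 379.11$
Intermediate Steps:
$j{\left(H \right)} = - \frac{20}{H}$ ($j{\left(H \right)} = - 4 \frac{5}{H} = - \frac{20}{H}$)
$N{\left(t,n \right)} = 49$ ($N{\left(t,n \right)} = 7 \cdot 7 = 49$)
$O{\left(b,B \right)} = -20 + B$ ($O{\left(b,B \right)} = - \frac{20}{b} b + B = -20 + B$)
$f = \frac{7}{19}$ ($f = - \frac{17}{-19} + \frac{10}{-20 + 1} = \left(-17\right) \left(- \frac{1}{19}\right) + \frac{10}{-19} = \frac{17}{19} + 10 \left(- \frac{1}{19}\right) = \frac{17}{19} - \frac{10}{19} = \frac{7}{19} \approx 0.36842$)
$f 21 N{\left(2,-1 \right)} = \frac{7}{19} \cdot 21 \cdot 49 = \frac{147}{19} \cdot 49 = \frac{7203}{19}$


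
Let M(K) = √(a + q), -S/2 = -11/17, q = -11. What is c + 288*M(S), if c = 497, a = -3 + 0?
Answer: 497 + 288*I*√14 ≈ 497.0 + 1077.6*I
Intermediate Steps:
S = 22/17 (S = -(-22)/17 = -2*(-11/17) = 22/17 ≈ 1.2941)
a = -3
M(K) = I*√14 (M(K) = √(-3 - 11) = √(-14) = I*√14)
c + 288*M(S) = 497 + 288*(I*√14) = 497 + 288*I*√14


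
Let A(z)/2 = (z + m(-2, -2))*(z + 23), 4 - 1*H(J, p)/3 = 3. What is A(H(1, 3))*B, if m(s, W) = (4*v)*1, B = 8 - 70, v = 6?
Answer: -87048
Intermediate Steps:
H(J, p) = 3 (H(J, p) = 12 - 3*3 = 12 - 9 = 3)
B = -62
m(s, W) = 24 (m(s, W) = (4*6)*1 = 24*1 = 24)
A(z) = 2*(23 + z)*(24 + z) (A(z) = 2*((z + 24)*(z + 23)) = 2*((24 + z)*(23 + z)) = 2*((23 + z)*(24 + z)) = 2*(23 + z)*(24 + z))
A(H(1, 3))*B = (1104 + 2*3² + 94*3)*(-62) = (1104 + 2*9 + 282)*(-62) = (1104 + 18 + 282)*(-62) = 1404*(-62) = -87048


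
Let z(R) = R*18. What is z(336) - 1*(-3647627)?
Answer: 3653675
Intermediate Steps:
z(R) = 18*R
z(336) - 1*(-3647627) = 18*336 - 1*(-3647627) = 6048 + 3647627 = 3653675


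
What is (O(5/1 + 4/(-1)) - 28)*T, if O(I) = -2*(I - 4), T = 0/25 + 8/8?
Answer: -22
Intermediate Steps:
T = 1 (T = 0*(1/25) + 8*(⅛) = 0 + 1 = 1)
O(I) = 8 - 2*I (O(I) = -2*(-4 + I) = 8 - 2*I)
(O(5/1 + 4/(-1)) - 28)*T = ((8 - 2*(5/1 + 4/(-1))) - 28)*1 = ((8 - 2*(5*1 + 4*(-1))) - 28)*1 = ((8 - 2*(5 - 4)) - 28)*1 = ((8 - 2*1) - 28)*1 = ((8 - 2) - 28)*1 = (6 - 28)*1 = -22*1 = -22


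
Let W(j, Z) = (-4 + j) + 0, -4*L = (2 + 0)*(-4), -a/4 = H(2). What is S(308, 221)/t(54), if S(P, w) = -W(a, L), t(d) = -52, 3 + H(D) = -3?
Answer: 5/13 ≈ 0.38462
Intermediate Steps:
H(D) = -6 (H(D) = -3 - 3 = -6)
a = 24 (a = -4*(-6) = 24)
L = 2 (L = -(2 + 0)*(-4)/4 = -(-4)/2 = -1/4*(-8) = 2)
W(j, Z) = -4 + j
S(P, w) = -20 (S(P, w) = -(-4 + 24) = -1*20 = -20)
S(308, 221)/t(54) = -20/(-52) = -20*(-1/52) = 5/13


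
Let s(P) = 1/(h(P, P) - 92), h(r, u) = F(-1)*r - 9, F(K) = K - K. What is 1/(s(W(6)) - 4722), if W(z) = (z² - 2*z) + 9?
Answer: -101/476923 ≈ -0.00021177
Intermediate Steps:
F(K) = 0
h(r, u) = -9 (h(r, u) = 0*r - 9 = 0 - 9 = -9)
W(z) = 9 + z² - 2*z
s(P) = -1/101 (s(P) = 1/(-9 - 92) = 1/(-101) = -1/101)
1/(s(W(6)) - 4722) = 1/(-1/101 - 4722) = 1/(-476923/101) = -101/476923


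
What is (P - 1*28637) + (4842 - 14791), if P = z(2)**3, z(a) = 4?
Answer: -38522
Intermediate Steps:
P = 64 (P = 4**3 = 64)
(P - 1*28637) + (4842 - 14791) = (64 - 1*28637) + (4842 - 14791) = (64 - 28637) - 9949 = -28573 - 9949 = -38522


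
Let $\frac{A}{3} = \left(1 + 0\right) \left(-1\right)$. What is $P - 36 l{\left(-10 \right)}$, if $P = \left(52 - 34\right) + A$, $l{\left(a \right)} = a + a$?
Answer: $735$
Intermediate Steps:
$A = -3$ ($A = 3 \left(1 + 0\right) \left(-1\right) = 3 \cdot 1 \left(-1\right) = 3 \left(-1\right) = -3$)
$l{\left(a \right)} = 2 a$
$P = 15$ ($P = \left(52 - 34\right) - 3 = 18 - 3 = 15$)
$P - 36 l{\left(-10 \right)} = 15 - 36 \cdot 2 \left(-10\right) = 15 - -720 = 15 + 720 = 735$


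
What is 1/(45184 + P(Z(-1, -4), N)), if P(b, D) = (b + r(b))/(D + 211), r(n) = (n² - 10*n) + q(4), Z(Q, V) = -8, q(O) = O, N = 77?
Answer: 72/3253283 ≈ 2.2131e-5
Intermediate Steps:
r(n) = 4 + n² - 10*n (r(n) = (n² - 10*n) + 4 = 4 + n² - 10*n)
P(b, D) = (4 + b² - 9*b)/(211 + D) (P(b, D) = (b + (4 + b² - 10*b))/(D + 211) = (4 + b² - 9*b)/(211 + D))
1/(45184 + P(Z(-1, -4), N)) = 1/(45184 + (4 + (-8)² - 9*(-8))/(211 + 77)) = 1/(45184 + (4 + 64 + 72)/288) = 1/(45184 + (1/288)*140) = 1/(45184 + 35/72) = 1/(3253283/72) = 72/3253283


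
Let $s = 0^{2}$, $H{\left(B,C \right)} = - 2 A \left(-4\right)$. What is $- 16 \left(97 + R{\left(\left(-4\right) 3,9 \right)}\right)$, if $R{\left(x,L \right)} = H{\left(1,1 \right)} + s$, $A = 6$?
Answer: $-2320$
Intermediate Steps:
$H{\left(B,C \right)} = 48$ ($H{\left(B,C \right)} = - 2 \cdot 6 \left(-4\right) = \left(-2\right) \left(-24\right) = 48$)
$s = 0$
$R{\left(x,L \right)} = 48$ ($R{\left(x,L \right)} = 48 + 0 = 48$)
$- 16 \left(97 + R{\left(\left(-4\right) 3,9 \right)}\right) = - 16 \left(97 + 48\right) = \left(-16\right) 145 = -2320$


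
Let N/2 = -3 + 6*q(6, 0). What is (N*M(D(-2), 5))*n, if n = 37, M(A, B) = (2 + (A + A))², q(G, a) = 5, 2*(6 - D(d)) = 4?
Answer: 199800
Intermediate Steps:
D(d) = 4 (D(d) = 6 - ½*4 = 6 - 2 = 4)
M(A, B) = (2 + 2*A)²
N = 54 (N = 2*(-3 + 6*5) = 2*(-3 + 30) = 2*27 = 54)
(N*M(D(-2), 5))*n = (54*(4*(1 + 4)²))*37 = (54*(4*5²))*37 = (54*(4*25))*37 = (54*100)*37 = 5400*37 = 199800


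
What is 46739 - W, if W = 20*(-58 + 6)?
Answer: 47779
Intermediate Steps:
W = -1040 (W = 20*(-52) = -1040)
46739 - W = 46739 - 1*(-1040) = 46739 + 1040 = 47779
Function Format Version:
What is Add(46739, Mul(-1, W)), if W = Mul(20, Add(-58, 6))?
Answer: 47779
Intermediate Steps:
W = -1040 (W = Mul(20, -52) = -1040)
Add(46739, Mul(-1, W)) = Add(46739, Mul(-1, -1040)) = Add(46739, 1040) = 47779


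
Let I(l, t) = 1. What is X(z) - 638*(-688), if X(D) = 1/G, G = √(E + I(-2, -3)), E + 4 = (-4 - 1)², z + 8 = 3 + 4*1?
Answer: 438944 + √22/22 ≈ 4.3894e+5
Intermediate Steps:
z = -1 (z = -8 + (3 + 4*1) = -8 + (3 + 4) = -8 + 7 = -1)
E = 21 (E = -4 + (-4 - 1)² = -4 + (-5)² = -4 + 25 = 21)
G = √22 (G = √(21 + 1) = √22 ≈ 4.6904)
X(D) = √22/22 (X(D) = 1/(√22) = √22/22)
X(z) - 638*(-688) = √22/22 - 638*(-688) = √22/22 + 438944 = 438944 + √22/22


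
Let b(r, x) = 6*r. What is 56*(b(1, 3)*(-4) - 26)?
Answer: -2800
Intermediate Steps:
56*(b(1, 3)*(-4) - 26) = 56*((6*1)*(-4) - 26) = 56*(6*(-4) - 26) = 56*(-24 - 26) = 56*(-50) = -2800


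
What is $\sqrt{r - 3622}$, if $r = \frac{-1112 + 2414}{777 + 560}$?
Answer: $\frac{4 i \sqrt{8256166}}{191} \approx 60.175 i$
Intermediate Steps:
$r = \frac{186}{191}$ ($r = \frac{1302}{1337} = 1302 \cdot \frac{1}{1337} = \frac{186}{191} \approx 0.97382$)
$\sqrt{r - 3622} = \sqrt{\frac{186}{191} - 3622} = \sqrt{- \frac{691616}{191}} = \frac{4 i \sqrt{8256166}}{191}$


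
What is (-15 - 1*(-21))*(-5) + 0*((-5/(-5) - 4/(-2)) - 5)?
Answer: -30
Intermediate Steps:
(-15 - 1*(-21))*(-5) + 0*((-5/(-5) - 4/(-2)) - 5) = (-15 + 21)*(-5) + 0*((-5*(-⅕) - 4*(-½)) - 5) = 6*(-5) + 0*((1 + 2) - 5) = -30 + 0*(3 - 5) = -30 + 0*(-2) = -30 + 0 = -30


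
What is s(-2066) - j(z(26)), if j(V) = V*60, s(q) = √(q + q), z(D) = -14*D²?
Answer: 567840 + 2*I*√1033 ≈ 5.6784e+5 + 64.281*I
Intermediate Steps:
s(q) = √2*√q (s(q) = √(2*q) = √2*√q)
j(V) = 60*V
s(-2066) - j(z(26)) = √2*√(-2066) - 60*(-14*26²) = √2*(I*√2066) - 60*(-14*676) = 2*I*√1033 - 60*(-9464) = 2*I*√1033 - 1*(-567840) = 2*I*√1033 + 567840 = 567840 + 2*I*√1033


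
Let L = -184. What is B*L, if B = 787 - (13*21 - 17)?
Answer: -97704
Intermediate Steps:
B = 531 (B = 787 - (273 - 17) = 787 - 1*256 = 787 - 256 = 531)
B*L = 531*(-184) = -97704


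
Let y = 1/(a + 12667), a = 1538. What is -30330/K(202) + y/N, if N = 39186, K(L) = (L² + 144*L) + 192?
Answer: -301478644336/696631368195 ≈ -0.43277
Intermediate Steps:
K(L) = 192 + L² + 144*L
y = 1/14205 (y = 1/(1538 + 12667) = 1/14205 ≈ 7.0398e-5)
-30330/K(202) + y/N = -30330/(192 + 202² + 144*202) + (1/14205)/39186 = -30330/(192 + 40804 + 29088) + (1/14205)*(1/39186) = -30330/70084 + 1/556637130 = -30330*1/70084 + 1/556637130 = -15165/35042 + 1/556637130 = -301478644336/696631368195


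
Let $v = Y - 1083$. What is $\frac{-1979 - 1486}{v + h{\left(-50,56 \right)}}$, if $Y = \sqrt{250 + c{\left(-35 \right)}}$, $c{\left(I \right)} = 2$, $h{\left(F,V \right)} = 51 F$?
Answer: $\frac{66605}{69833} + \frac{110 \sqrt{7}}{69833} \approx 0.95794$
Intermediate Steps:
$Y = 6 \sqrt{7}$ ($Y = \sqrt{250 + 2} = \sqrt{252} = 6 \sqrt{7} \approx 15.875$)
$v = -1083 + 6 \sqrt{7}$ ($v = 6 \sqrt{7} - 1083 = -1083 + 6 \sqrt{7} \approx -1067.1$)
$\frac{-1979 - 1486}{v + h{\left(-50,56 \right)}} = \frac{-1979 - 1486}{\left(-1083 + 6 \sqrt{7}\right) + 51 \left(-50\right)} = - \frac{3465}{\left(-1083 + 6 \sqrt{7}\right) - 2550} = - \frac{3465}{-3633 + 6 \sqrt{7}}$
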